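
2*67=134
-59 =-59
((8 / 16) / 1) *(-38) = -19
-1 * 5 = -5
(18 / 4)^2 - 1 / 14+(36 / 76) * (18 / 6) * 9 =17539 / 532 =32.97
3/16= 0.19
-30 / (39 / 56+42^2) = -560 / 32941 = -0.02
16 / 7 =2.29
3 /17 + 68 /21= 1219 /357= 3.41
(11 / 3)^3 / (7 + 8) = 1331 / 405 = 3.29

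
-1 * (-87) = 87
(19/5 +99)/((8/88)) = 5654/5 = 1130.80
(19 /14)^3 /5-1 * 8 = -102901 /13720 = -7.50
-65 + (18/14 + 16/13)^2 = -485824/8281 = -58.67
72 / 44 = 18 / 11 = 1.64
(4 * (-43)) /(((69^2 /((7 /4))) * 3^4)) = -301 /385641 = -0.00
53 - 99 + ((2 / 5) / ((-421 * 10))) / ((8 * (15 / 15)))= -3873201 / 84200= -46.00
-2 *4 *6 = -48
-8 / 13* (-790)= 6320 / 13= 486.15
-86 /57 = -1.51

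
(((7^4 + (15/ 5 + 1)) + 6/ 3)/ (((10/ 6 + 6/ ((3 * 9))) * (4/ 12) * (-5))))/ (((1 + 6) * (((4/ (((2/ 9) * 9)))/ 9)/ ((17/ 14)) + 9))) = -584901/ 49175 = -11.89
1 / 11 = 0.09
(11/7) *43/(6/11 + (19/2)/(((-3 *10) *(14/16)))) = 78045/212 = 368.14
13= 13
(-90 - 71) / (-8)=161 / 8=20.12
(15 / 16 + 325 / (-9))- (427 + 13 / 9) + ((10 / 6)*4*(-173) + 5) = -232121 / 144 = -1611.95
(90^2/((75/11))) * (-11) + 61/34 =-444251/34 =-13066.21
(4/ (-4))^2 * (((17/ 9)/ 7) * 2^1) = 34/ 63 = 0.54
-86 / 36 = -43 / 18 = -2.39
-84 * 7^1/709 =-588/709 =-0.83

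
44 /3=14.67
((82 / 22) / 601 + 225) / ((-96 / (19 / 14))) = -7065701 / 2221296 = -3.18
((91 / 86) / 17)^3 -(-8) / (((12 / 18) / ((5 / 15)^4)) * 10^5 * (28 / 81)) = 67109316173 / 273432523700000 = 0.00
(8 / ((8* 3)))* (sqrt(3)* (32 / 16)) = 2* sqrt(3) / 3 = 1.15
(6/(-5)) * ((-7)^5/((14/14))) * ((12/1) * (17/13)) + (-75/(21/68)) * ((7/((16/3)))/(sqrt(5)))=20571768/65-255 * sqrt(5)/4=316346.19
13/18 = 0.72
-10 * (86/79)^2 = -73960/6241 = -11.85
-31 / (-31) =1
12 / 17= 0.71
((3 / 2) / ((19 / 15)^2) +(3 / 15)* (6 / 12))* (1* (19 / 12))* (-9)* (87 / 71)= -121887 / 6745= -18.07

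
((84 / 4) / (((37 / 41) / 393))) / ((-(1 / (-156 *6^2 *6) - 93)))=11401816608 / 115947973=98.34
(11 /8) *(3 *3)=99 /8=12.38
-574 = -574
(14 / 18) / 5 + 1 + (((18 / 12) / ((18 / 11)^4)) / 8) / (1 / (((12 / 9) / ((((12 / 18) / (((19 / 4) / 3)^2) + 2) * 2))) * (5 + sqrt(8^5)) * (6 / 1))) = 793654897 / 572469120 + 5285401 * sqrt(2) / 894483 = 9.74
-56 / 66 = -28 / 33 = -0.85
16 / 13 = 1.23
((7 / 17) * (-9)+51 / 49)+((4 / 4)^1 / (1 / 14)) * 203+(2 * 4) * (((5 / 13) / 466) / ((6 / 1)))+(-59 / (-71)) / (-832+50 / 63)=79907937420767485 / 28143187205406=2839.34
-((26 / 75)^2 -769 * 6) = 25953074 / 5625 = 4613.88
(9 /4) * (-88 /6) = -33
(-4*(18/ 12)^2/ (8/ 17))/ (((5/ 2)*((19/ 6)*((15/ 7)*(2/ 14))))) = -7497/ 950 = -7.89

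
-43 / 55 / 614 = -43 / 33770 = -0.00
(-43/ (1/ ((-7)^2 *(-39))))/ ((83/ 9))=739557/ 83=8910.33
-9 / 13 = -0.69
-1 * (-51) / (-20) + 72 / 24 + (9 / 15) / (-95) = 843 / 1900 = 0.44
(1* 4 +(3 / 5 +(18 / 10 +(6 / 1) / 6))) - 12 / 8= 59 / 10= 5.90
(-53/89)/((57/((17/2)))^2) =-15317/1156644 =-0.01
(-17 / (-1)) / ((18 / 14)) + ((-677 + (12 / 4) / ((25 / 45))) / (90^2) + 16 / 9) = 302071 / 20250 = 14.92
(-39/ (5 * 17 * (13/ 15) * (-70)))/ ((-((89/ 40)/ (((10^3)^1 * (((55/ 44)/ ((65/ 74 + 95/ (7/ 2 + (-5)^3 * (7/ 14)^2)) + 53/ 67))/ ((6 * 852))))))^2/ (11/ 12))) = -264061917968750/ 9702413786315522517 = -0.00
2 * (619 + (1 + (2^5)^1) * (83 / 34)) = 1399.12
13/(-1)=-13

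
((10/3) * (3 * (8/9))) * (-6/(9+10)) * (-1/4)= 0.70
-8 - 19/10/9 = -739/90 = -8.21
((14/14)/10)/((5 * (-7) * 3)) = -1/1050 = -0.00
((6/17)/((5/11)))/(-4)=-33/170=-0.19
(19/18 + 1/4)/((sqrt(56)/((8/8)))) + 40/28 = 47 * sqrt(14)/1008 + 10/7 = 1.60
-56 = -56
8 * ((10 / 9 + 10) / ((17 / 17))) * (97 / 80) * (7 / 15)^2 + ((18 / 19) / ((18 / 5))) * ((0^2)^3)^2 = 9506 / 405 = 23.47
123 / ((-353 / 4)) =-492 / 353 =-1.39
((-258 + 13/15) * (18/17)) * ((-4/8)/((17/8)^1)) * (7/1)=647976/1445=448.43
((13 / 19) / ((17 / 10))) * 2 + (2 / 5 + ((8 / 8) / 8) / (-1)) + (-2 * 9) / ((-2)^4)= -0.05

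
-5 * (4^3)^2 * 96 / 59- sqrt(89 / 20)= -1966080 / 59- sqrt(445) / 10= -33325.50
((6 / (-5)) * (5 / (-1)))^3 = 216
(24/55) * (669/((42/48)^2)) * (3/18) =171264/2695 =63.55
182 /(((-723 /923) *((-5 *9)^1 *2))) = 83993 /32535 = 2.58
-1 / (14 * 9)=-1 / 126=-0.01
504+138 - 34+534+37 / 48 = 54853 / 48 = 1142.77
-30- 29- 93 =-152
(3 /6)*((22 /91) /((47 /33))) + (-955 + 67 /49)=-953.55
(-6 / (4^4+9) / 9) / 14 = -1 / 5565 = -0.00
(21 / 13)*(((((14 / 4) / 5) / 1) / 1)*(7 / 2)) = 1029 / 260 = 3.96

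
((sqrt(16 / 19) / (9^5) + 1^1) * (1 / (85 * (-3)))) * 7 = -7 / 255 - 28 * sqrt(19) / 286092405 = -0.03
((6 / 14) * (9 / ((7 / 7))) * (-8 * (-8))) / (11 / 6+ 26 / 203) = 300672 / 2389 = 125.86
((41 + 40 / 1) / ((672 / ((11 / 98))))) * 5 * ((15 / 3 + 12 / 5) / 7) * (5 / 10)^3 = 10989 / 1229312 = 0.01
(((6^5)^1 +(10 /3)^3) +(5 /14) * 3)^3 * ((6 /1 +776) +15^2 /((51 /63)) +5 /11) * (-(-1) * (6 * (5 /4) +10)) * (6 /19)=250491568018085689037945 /89588268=2796030926929915.52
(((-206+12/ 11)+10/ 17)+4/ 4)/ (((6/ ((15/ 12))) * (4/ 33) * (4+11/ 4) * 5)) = -38021/ 3672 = -10.35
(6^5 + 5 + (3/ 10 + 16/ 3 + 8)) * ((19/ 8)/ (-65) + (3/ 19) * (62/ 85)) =3088311673/ 5038800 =612.91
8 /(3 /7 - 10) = -56 /67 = -0.84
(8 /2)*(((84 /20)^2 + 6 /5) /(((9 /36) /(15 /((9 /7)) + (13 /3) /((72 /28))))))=905576 /225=4024.78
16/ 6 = 8/ 3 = 2.67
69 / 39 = 23 / 13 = 1.77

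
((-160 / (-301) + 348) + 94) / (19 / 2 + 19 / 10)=38.82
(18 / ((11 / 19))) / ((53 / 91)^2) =2832102 / 30899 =91.66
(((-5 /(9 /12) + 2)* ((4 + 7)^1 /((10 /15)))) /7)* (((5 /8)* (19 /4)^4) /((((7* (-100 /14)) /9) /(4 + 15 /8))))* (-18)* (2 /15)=-1819150839 /204800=-8882.57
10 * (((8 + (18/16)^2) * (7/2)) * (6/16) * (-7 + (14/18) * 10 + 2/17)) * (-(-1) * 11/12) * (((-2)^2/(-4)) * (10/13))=-156388925/2036736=-76.78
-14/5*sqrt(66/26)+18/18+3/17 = -3.28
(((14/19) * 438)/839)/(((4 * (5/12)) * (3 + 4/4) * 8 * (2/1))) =4599/1275280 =0.00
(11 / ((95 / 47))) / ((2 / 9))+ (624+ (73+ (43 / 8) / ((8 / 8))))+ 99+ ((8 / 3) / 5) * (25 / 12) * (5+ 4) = 635257 / 760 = 835.86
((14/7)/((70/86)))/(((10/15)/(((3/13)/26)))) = 387/11830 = 0.03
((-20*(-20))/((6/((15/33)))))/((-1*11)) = -1000/363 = -2.75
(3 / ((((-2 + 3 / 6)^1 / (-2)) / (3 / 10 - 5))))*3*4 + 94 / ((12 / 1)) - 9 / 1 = -6803 / 30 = -226.77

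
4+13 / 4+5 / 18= 7.53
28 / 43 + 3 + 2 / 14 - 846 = -253504 / 301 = -842.21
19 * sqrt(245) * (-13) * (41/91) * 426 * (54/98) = -408883.65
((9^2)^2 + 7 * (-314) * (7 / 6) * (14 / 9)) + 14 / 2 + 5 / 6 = 139313 / 54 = 2579.87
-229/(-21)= 229/21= 10.90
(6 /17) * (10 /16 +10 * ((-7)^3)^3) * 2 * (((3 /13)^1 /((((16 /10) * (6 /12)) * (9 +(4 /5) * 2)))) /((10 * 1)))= -145272984975 /187408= -775169.60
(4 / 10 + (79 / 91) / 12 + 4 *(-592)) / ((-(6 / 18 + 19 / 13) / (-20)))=-12926701 / 490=-26381.02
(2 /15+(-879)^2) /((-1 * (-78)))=891509 /90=9905.66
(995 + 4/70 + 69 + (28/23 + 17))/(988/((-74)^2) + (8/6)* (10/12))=10734437151/12809965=837.98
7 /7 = 1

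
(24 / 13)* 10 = 240 / 13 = 18.46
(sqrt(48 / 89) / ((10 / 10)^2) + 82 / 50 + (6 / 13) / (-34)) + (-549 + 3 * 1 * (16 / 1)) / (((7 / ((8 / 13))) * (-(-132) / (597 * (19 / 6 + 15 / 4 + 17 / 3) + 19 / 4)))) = -1066346228 / 425425 + 4 * sqrt(267) / 89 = -2505.81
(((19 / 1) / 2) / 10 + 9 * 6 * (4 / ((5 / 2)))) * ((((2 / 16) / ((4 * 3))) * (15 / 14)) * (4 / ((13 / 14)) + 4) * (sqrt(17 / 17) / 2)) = 4.05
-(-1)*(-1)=-1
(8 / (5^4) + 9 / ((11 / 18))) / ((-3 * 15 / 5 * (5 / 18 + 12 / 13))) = -2634788 / 1931875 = -1.36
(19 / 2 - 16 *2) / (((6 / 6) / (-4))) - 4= 86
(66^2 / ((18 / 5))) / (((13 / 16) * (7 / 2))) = 38720 / 91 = 425.49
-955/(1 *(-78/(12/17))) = 1910/221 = 8.64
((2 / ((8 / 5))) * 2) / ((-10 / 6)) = -3 / 2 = -1.50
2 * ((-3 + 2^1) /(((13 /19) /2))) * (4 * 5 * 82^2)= -10220480 /13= -786190.77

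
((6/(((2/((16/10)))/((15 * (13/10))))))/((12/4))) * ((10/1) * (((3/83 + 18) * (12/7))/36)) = 155688/581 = 267.97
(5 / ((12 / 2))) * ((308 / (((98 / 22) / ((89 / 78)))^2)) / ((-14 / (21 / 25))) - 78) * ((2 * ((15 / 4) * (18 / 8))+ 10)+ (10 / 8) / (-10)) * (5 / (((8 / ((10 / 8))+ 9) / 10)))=-1842424308925 / 321369048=-5733.05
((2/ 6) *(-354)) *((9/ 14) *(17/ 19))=-9027/ 133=-67.87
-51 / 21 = -17 / 7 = -2.43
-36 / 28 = -9 / 7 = -1.29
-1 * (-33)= 33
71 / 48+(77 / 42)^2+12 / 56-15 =-10025 / 1008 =-9.95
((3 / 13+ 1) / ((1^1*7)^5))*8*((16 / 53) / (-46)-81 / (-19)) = 12619136 / 5060470051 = 0.00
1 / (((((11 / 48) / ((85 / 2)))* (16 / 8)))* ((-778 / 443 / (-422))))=95342460 / 4279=22281.48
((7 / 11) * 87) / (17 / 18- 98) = -10962 / 19217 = -0.57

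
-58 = -58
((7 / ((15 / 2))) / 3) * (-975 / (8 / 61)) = -2312.92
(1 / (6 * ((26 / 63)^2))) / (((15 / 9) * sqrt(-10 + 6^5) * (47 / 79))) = 313551 * sqrt(7766) / 2467413520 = 0.01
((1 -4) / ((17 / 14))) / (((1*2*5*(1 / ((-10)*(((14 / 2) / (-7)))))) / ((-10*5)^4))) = -15441176.47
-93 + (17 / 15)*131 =832 / 15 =55.47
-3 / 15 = -0.20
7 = 7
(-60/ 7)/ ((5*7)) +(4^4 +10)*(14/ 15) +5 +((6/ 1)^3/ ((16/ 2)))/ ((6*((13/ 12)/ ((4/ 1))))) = 2576383/ 9555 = 269.64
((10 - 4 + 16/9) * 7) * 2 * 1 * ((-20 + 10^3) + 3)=963340/9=107037.78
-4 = -4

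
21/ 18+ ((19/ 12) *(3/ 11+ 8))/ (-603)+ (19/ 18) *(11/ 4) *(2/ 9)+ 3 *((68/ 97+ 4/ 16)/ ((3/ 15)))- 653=-14753186909/ 23162436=-636.94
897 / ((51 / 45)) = 13455 / 17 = 791.47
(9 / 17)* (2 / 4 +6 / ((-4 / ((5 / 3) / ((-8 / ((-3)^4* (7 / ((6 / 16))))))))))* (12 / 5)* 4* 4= 817344 / 85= 9615.81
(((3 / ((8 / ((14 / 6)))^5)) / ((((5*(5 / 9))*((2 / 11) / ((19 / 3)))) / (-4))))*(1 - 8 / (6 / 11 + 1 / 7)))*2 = 1977629269 / 293068800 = 6.75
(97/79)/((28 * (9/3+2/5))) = 485/37604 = 0.01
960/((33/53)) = 16960/11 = 1541.82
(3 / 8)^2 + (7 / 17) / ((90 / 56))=19429 / 48960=0.40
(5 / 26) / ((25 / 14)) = 7 / 65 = 0.11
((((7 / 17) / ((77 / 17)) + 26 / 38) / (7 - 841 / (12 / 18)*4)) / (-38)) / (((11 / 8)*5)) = 648 / 1100542795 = 0.00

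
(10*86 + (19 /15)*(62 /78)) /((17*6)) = 503689 /59670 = 8.44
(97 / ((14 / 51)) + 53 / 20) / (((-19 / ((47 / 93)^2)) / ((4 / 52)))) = -110098769 / 299082420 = -0.37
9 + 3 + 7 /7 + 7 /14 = 27 /2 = 13.50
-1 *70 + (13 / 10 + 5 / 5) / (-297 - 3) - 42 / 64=-847967 / 12000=-70.66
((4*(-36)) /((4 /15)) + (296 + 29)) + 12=-203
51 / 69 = 17 / 23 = 0.74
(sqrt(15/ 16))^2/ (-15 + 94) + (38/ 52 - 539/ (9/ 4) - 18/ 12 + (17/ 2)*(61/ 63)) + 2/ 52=-240215971/ 1035216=-232.04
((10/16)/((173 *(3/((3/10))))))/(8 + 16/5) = 5/155008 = 0.00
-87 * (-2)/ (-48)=-29/ 8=-3.62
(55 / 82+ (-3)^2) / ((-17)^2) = 793 / 23698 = 0.03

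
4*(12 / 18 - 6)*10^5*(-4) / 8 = 3200000 / 3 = 1066666.67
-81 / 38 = -2.13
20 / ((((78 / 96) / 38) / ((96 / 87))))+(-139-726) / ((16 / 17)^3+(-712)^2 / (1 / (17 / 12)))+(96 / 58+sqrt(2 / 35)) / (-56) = 1032.11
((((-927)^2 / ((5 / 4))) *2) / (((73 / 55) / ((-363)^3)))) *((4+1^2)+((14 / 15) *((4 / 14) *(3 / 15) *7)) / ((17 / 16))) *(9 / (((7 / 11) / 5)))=-814425431663670087096 / 43435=-18750441617673997.63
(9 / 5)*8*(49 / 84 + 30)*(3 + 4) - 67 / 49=754951 / 245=3081.43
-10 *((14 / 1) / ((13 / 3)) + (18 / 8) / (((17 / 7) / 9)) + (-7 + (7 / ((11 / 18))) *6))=-3563665 / 4862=-732.96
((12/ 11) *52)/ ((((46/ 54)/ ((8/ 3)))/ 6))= 269568/ 253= 1065.49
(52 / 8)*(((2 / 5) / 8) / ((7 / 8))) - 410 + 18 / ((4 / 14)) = -12132 / 35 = -346.63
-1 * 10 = -10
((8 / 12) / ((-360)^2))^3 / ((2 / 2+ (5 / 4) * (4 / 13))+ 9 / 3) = 13 / 418758501888000000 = 0.00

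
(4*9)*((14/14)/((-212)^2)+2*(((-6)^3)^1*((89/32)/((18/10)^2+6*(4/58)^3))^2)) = -223338446527480094151/19512579776254096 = -11445.87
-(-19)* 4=76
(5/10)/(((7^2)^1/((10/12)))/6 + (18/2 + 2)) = 5/208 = 0.02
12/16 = 3/4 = 0.75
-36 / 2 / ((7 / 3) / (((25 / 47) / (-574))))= 675 / 94423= 0.01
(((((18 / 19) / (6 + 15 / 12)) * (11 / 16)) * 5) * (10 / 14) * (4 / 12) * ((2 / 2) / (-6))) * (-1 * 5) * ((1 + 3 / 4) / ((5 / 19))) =0.59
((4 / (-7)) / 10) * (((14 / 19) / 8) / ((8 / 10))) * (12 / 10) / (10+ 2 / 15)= -9 / 11552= -0.00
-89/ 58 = -1.53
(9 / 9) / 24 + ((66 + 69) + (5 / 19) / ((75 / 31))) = 308143 / 2280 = 135.15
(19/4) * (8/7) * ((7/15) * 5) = 38/3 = 12.67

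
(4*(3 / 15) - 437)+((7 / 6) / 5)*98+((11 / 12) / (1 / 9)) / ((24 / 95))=-36545 / 96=-380.68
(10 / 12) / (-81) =-5 / 486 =-0.01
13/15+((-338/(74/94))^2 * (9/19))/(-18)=-1892399327/390165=-4850.25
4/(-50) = -2/25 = -0.08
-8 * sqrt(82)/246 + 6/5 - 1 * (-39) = 201/5 - 4 * sqrt(82)/123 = 39.91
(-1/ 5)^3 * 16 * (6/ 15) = -32/ 625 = -0.05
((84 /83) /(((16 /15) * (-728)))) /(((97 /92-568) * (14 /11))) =11385 /6303310832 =0.00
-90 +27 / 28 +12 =-2157 / 28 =-77.04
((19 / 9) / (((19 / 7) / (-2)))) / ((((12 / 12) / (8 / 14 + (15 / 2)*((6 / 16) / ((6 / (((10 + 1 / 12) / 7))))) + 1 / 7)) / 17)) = -36.74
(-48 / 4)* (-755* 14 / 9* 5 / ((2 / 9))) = 317100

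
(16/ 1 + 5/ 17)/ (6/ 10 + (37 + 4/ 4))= 1385/ 3281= 0.42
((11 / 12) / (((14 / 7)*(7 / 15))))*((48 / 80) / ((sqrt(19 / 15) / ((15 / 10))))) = 99*sqrt(285) / 2128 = 0.79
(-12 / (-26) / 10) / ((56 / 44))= 33 / 910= 0.04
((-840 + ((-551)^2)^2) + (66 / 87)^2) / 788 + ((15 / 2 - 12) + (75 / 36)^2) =2790646891352489 / 23857488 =116971530.76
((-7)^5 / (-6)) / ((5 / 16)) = 134456 / 15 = 8963.73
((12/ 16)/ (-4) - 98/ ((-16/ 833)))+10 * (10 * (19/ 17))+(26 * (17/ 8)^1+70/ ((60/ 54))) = 1450291/ 272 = 5331.95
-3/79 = -0.04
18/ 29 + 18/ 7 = 648/ 203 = 3.19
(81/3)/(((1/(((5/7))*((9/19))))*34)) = 1215/4522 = 0.27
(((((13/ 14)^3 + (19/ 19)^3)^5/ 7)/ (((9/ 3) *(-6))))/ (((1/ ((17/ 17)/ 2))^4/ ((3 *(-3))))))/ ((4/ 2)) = 2944925207469100701/ 69694506809899876352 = 0.04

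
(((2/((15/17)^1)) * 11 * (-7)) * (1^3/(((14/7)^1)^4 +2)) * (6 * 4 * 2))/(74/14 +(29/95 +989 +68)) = -2785552/6359607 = -0.44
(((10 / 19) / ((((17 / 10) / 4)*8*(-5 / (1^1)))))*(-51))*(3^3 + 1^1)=840 / 19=44.21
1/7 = 0.14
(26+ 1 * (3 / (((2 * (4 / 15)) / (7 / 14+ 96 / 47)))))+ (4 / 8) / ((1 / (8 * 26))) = 144.30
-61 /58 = -1.05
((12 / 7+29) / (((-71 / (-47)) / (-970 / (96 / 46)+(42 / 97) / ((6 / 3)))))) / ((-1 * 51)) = 10928870755 / 59007816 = 185.21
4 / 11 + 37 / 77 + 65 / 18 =6175 / 1386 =4.46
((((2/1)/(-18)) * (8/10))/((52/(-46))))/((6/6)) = 46/585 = 0.08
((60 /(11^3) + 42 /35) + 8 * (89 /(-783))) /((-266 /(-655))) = 114597359 /138609009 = 0.83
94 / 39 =2.41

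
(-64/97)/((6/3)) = -0.33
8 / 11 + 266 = 2934 / 11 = 266.73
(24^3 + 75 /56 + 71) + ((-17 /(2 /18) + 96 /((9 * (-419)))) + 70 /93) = 9997214079 /727384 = 13744.07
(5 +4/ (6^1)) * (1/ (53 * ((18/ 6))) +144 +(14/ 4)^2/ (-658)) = 146338703/ 179352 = 815.93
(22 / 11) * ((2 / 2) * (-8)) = -16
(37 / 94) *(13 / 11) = 481 / 1034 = 0.47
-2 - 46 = -48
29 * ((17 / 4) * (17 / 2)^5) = 699989501 / 128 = 5468667.98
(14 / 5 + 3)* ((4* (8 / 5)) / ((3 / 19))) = 17632 / 75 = 235.09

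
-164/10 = -82/5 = -16.40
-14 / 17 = -0.82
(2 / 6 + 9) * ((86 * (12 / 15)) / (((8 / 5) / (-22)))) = -8829.33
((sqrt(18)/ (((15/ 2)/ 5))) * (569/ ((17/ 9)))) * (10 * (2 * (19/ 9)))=432440 * sqrt(2)/ 17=35974.27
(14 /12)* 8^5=114688 /3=38229.33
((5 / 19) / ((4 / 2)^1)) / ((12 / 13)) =65 / 456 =0.14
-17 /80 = -0.21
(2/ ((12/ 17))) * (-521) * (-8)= 35428/ 3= 11809.33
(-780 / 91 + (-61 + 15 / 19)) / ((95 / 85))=-155516 / 2527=-61.54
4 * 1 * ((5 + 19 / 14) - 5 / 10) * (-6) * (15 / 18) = -820 / 7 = -117.14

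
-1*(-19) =19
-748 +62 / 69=-51550 / 69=-747.10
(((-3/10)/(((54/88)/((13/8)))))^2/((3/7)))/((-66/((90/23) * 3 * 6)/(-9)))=13013/920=14.14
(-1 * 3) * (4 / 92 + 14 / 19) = -1023 / 437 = -2.34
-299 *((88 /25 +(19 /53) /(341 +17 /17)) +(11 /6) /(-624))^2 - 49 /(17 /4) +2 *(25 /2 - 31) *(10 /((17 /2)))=-13429822854128719 /3575744640000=-3755.81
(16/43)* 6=96/43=2.23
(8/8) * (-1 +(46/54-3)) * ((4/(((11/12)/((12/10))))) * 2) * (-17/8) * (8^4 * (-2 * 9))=-56819712/11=-5165428.36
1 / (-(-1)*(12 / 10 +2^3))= 5 / 46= 0.11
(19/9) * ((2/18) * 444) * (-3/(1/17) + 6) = -14060/3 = -4686.67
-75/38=-1.97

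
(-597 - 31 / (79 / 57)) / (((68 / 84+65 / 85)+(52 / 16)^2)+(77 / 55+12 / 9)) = -465813600 / 11183477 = -41.65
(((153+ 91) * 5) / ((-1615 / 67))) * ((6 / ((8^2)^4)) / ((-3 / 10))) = 0.00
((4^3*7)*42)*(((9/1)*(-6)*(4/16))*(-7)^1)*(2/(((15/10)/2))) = 4741632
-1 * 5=-5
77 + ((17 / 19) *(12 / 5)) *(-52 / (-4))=9967 / 95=104.92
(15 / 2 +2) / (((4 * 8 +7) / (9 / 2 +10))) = 551 / 156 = 3.53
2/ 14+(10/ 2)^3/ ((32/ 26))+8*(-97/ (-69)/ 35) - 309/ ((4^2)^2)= 62330741/ 618240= 100.82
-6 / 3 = -2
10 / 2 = 5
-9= -9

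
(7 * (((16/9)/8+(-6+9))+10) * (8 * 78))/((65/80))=213248/3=71082.67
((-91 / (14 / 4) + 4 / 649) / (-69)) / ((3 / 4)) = 67480 / 134343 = 0.50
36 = 36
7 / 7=1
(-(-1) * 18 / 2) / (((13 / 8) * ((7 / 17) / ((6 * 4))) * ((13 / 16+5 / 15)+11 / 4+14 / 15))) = 7050240 / 105469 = 66.85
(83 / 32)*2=83 / 16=5.19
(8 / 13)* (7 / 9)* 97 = 5432 / 117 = 46.43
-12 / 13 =-0.92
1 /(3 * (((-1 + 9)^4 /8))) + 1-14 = -19967 /1536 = -13.00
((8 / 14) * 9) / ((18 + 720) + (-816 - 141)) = -0.02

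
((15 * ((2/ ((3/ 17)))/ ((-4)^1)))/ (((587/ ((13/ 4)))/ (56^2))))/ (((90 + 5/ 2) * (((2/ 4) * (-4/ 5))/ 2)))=866320/ 21719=39.89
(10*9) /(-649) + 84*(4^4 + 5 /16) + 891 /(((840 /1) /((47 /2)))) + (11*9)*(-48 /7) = 7587239211 /363440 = 20876.18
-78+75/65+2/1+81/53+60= -9176/689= -13.32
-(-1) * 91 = 91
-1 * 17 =-17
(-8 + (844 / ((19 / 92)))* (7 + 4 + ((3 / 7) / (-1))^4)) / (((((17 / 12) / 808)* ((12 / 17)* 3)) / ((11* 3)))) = 18279823959232 / 45619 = 400706371.45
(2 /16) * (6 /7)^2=9 /98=0.09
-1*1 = -1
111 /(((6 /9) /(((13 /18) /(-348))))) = -0.35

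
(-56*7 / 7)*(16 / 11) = -896 / 11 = -81.45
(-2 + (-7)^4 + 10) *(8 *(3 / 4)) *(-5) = -72270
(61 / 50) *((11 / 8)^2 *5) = 7381 / 640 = 11.53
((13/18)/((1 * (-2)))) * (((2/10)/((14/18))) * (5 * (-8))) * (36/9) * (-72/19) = -7488/133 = -56.30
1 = 1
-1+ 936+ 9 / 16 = 14969 / 16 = 935.56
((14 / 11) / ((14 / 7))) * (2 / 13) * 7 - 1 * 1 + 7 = 956 / 143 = 6.69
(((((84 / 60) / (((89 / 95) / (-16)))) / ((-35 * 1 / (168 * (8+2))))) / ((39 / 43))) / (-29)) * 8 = -11712512 / 33553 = -349.07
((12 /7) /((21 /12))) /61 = 48 /2989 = 0.02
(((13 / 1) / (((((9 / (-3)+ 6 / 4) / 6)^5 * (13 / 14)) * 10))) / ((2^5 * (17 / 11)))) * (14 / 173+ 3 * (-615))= 786437344 / 14705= 53480.95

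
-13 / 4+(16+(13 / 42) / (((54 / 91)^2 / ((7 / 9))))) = 2115319 / 157464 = 13.43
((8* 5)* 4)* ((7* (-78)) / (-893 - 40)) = 93.63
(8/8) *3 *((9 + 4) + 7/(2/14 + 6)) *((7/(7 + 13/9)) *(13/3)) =6552/43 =152.37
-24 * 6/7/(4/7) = -36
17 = 17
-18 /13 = -1.38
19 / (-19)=-1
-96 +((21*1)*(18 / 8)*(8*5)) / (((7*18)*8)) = -753 / 8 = -94.12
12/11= 1.09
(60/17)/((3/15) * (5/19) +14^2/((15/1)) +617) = 4275/763232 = 0.01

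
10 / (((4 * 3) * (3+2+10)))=1 / 18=0.06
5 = 5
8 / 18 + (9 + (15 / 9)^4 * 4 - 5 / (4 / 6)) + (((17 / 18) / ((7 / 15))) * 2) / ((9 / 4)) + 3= 42647 / 1134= 37.61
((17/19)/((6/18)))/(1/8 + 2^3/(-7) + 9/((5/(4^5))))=4760/3266803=0.00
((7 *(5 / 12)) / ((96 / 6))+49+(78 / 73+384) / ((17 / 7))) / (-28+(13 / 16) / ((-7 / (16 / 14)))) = -7.38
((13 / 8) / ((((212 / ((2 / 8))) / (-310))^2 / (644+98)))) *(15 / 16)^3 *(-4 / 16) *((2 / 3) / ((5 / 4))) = -491911875 / 27787264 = -17.70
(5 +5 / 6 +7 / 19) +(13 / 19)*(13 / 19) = 14447 / 2166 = 6.67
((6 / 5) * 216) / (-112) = -81 / 35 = -2.31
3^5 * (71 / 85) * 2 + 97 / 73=2527183 / 6205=407.28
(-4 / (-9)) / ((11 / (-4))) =-16 / 99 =-0.16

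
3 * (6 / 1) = 18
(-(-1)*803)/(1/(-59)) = -47377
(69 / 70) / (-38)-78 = -207549 / 2660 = -78.03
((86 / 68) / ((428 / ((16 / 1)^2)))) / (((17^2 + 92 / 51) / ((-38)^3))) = -226511616 / 1586917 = -142.74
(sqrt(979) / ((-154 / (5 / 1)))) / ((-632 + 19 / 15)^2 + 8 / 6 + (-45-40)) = -1125 *sqrt(979) / 13781721184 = -0.00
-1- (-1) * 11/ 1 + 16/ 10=58/ 5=11.60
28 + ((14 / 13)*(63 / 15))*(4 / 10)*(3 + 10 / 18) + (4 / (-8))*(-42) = 54047 / 975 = 55.43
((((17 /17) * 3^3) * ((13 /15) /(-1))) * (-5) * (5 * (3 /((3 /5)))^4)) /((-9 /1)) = -40625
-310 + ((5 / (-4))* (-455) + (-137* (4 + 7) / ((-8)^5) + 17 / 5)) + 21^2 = 115211631 / 163840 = 703.20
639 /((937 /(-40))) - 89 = -108953 /937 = -116.28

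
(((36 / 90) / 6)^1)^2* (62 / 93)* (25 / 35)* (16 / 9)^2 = 512 / 76545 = 0.01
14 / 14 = 1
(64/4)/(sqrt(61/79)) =18.21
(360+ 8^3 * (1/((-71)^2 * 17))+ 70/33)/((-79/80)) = -81927683680/223412079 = -366.71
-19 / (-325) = 19 / 325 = 0.06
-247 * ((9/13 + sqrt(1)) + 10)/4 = -722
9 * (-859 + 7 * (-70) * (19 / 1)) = -91521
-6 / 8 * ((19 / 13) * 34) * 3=-2907 / 26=-111.81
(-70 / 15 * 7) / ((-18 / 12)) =21.78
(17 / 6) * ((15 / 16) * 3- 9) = -561 / 32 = -17.53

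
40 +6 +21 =67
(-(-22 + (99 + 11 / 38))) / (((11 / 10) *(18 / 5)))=-2225 / 114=-19.52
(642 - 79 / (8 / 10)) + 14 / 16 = 4353 / 8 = 544.12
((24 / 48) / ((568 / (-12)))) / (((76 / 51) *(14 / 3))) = -459 / 302176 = -0.00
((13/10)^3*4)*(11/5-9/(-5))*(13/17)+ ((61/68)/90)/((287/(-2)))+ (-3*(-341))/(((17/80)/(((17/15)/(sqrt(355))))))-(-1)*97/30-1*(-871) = 5456*sqrt(355)/355+ 19784412929/21955500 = 1190.69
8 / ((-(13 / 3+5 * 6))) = -24 / 103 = -0.23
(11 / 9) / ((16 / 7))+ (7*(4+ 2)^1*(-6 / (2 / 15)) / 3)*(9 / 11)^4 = -594086563 / 2108304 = -281.78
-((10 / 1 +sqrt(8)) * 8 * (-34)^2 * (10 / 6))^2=-25657651200 -85525504000 * sqrt(2) / 9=-39096687609.51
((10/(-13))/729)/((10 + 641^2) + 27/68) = -136/52958641671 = -0.00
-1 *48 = -48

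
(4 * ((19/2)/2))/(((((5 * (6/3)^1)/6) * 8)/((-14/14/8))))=-57/320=-0.18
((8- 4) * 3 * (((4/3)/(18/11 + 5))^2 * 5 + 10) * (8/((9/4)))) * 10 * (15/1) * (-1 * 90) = -31314560000/5329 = -5876254.46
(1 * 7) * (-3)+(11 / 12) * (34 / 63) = -7751 / 378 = -20.51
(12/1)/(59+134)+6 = 1170/193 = 6.06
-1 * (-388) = 388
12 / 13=0.92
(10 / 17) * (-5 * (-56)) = 2800 / 17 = 164.71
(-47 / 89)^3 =-103823 / 704969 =-0.15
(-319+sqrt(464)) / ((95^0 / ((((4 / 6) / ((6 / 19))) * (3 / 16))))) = -6061 / 48+19 * sqrt(29) / 12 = -117.74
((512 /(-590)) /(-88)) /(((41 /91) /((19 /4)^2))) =65702 /133045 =0.49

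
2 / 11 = 0.18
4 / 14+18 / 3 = 44 / 7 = 6.29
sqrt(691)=26.29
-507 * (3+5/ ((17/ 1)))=-1670.12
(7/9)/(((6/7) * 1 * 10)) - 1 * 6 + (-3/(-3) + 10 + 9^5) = 31889209/540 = 59054.09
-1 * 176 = -176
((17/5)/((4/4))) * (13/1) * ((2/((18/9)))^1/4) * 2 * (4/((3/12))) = 1768/5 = 353.60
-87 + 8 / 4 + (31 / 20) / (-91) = -154731 / 1820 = -85.02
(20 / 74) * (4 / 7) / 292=10 / 18907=0.00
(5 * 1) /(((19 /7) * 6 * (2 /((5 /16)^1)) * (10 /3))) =35 /2432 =0.01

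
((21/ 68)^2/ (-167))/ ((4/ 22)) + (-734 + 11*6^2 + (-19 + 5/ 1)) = -352.00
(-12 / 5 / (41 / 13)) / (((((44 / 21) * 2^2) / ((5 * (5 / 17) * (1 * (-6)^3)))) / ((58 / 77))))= 1832220 / 84337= 21.72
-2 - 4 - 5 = -11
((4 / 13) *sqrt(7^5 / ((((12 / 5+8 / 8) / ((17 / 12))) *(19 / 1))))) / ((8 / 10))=245 *sqrt(1995) / 1482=7.38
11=11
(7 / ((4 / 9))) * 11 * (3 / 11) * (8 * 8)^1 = 3024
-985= -985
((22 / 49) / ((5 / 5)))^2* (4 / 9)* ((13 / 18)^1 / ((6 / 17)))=106964 / 583443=0.18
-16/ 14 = -8/ 7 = -1.14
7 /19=0.37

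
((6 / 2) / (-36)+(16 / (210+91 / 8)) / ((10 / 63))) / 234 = 5647 / 3552120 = 0.00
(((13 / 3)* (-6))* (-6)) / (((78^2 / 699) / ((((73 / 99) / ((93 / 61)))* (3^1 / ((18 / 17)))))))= 17638333 / 718146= 24.56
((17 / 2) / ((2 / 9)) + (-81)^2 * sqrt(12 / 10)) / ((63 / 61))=1037 / 28 + 44469 * sqrt(30) / 35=6996.09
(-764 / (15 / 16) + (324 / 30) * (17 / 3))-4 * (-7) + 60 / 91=-989726 / 1365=-725.07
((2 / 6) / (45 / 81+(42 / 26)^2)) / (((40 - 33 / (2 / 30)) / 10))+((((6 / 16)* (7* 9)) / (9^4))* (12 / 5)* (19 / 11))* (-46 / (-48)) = 43201331 / 3602990160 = 0.01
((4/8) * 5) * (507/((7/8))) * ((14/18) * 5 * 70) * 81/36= 887250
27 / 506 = 0.05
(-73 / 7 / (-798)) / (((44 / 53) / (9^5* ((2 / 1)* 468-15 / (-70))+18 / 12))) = 62384019092 / 71687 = 870227.78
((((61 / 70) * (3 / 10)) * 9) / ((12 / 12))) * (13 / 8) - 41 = -208189 / 5600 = -37.18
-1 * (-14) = 14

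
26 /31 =0.84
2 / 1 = 2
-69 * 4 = -276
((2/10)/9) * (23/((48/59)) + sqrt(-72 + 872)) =1.26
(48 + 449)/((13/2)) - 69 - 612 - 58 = -8613/13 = -662.54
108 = 108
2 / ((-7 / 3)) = -6 / 7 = -0.86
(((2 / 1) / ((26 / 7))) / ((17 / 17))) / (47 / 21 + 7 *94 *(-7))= -147 / 1256827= -0.00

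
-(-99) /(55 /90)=162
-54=-54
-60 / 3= -20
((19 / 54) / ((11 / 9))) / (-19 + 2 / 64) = -0.02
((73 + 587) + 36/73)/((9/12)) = 64288/73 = 880.66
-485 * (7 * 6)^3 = -35932680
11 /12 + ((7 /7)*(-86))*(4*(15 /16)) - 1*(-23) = -3583 /12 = -298.58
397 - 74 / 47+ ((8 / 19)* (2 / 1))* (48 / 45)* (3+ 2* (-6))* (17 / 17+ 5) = 1548999 / 4465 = 346.92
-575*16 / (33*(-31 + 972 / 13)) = -119600 / 18777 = -6.37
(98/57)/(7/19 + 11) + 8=2641/324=8.15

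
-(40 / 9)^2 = -1600 / 81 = -19.75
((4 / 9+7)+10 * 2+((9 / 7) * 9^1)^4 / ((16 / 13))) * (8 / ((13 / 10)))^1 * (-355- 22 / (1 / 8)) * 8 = -916034927480 / 2401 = -381522252.18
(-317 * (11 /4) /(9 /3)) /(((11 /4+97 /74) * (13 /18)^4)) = -4514632848 /17165161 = -263.01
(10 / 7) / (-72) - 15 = -3785 / 252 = -15.02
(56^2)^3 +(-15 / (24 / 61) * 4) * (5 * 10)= 30840971831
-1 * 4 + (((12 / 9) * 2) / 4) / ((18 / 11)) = -97 / 27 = -3.59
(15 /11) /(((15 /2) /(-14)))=-28 /11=-2.55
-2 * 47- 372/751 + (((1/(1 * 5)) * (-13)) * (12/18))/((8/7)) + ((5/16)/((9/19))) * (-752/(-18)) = -83277977/1216620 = -68.45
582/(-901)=-582/901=-0.65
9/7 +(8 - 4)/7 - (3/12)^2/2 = 409/224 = 1.83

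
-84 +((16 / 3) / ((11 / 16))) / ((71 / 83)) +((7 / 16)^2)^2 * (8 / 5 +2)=-28713775873 / 383877120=-74.80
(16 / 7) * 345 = 5520 / 7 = 788.57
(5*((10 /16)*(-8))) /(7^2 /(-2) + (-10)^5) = 50 /200049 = 0.00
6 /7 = 0.86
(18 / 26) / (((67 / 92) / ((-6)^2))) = 29808 / 871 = 34.22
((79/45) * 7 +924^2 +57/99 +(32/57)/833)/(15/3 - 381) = -836111700482/368215155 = -2270.72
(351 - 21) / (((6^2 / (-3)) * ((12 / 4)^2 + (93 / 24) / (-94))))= -20680 / 6737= -3.07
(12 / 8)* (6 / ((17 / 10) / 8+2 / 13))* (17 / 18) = 8840 / 381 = 23.20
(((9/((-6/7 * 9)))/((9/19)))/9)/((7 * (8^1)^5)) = -19/15925248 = -0.00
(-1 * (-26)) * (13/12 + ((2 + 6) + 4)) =2041/6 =340.17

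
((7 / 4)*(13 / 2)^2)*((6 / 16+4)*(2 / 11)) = 41405 / 704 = 58.81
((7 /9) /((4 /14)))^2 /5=2401 /1620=1.48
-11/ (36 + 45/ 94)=-1034/ 3429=-0.30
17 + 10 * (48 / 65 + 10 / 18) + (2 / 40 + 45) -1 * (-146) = 517117 / 2340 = 220.99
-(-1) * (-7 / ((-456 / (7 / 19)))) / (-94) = -49 / 814416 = -0.00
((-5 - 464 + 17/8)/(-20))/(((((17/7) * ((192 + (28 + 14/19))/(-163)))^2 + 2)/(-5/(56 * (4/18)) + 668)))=3750025678190631/3083961797632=1215.98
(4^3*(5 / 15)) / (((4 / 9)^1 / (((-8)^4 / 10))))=98304 / 5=19660.80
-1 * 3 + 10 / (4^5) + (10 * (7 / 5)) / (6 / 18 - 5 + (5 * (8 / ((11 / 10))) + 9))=-2.65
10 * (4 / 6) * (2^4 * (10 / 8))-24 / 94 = 18764 / 141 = 133.08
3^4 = 81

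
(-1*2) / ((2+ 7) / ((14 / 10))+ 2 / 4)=-28 / 97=-0.29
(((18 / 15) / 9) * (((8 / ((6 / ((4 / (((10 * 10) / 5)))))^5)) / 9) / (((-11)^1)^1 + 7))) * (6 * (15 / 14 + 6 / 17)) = -0.00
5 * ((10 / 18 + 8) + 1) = 430 / 9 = 47.78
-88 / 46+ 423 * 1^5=9685 / 23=421.09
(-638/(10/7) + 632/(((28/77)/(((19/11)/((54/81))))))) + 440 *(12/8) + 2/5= 23584/5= 4716.80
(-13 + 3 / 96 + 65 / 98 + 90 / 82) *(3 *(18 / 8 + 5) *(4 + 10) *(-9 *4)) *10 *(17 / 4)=47955206925 / 9184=5221603.54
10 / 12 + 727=4367 / 6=727.83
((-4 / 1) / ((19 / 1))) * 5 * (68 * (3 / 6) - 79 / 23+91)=-127.96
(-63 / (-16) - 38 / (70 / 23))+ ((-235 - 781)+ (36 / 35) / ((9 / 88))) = -113623 / 112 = -1014.49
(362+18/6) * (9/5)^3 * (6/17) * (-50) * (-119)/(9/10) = 4966920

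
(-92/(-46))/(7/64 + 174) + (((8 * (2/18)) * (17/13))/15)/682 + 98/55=1087233118/606234915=1.79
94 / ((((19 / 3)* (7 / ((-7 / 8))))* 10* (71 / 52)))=-1833 / 13490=-0.14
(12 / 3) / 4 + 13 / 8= 21 / 8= 2.62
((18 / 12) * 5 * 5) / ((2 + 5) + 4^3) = 75 / 142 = 0.53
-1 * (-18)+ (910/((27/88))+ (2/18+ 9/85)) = 6848608/2295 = 2984.14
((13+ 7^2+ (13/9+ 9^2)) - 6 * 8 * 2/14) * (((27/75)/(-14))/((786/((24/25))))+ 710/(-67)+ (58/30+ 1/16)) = -34354529652421/29029927500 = -1183.42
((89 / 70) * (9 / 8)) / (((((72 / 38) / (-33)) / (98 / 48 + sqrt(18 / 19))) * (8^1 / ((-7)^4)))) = -312627007 / 20480 - 3022173 * sqrt(38) / 2560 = -22542.31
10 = 10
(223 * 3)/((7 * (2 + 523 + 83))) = 0.16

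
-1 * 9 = -9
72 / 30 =12 / 5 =2.40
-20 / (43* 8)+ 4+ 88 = 7907 / 86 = 91.94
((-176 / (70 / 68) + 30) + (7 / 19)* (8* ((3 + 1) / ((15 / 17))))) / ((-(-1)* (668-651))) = -254582 / 33915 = -7.51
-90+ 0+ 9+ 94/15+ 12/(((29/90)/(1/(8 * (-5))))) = -32914/435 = -75.66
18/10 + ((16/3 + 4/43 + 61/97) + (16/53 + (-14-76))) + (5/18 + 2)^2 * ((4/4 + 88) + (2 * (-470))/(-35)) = 1301697779521/2506854420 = 519.26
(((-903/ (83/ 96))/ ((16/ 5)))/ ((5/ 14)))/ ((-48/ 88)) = 139062/ 83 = 1675.45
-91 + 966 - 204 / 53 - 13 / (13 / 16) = 855.15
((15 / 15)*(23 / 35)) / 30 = 23 / 1050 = 0.02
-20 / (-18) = 10 / 9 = 1.11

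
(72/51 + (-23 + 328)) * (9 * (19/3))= 296913/17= 17465.47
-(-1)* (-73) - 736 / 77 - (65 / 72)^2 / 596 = -19641319373 / 237904128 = -82.56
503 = 503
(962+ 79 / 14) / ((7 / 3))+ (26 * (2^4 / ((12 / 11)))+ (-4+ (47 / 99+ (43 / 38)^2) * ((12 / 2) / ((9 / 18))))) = 949273151 / 1167474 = 813.10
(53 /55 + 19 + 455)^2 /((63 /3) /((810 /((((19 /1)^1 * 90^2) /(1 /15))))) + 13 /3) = 2047233387 /543178075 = 3.77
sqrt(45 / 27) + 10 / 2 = sqrt(15) / 3 + 5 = 6.29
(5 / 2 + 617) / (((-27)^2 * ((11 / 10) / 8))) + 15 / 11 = 20165 / 2673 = 7.54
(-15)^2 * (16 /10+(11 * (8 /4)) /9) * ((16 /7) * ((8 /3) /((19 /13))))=216320 /57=3795.09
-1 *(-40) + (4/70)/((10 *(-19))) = 132999/3325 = 40.00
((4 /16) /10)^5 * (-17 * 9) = -153 /102400000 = -0.00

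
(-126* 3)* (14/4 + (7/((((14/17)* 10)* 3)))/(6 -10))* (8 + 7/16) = -1399923/128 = -10936.90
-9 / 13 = -0.69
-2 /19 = -0.11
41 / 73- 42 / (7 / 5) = -2149 / 73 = -29.44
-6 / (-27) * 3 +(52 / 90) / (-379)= 11344 / 17055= 0.67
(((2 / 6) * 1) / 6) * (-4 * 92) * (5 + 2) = -1288 / 9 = -143.11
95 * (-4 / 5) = -76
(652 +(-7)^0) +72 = 725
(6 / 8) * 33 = 99 / 4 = 24.75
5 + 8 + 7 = 20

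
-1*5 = -5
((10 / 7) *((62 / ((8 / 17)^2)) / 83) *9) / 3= 134385 / 9296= 14.46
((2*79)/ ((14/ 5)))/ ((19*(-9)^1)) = -395/ 1197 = -0.33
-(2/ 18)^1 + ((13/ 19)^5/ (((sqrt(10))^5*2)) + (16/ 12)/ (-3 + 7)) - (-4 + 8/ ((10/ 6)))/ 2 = -0.18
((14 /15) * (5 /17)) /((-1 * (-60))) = 7 /1530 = 0.00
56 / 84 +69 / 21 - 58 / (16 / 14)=-3931 / 84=-46.80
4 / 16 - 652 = -2607 / 4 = -651.75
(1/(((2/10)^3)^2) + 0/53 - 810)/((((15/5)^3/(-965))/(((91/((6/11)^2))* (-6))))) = 157418486225/162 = 971719050.77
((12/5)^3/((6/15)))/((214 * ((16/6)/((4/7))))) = 648/18725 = 0.03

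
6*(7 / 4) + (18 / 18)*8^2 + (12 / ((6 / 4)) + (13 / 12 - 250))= -1997 / 12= -166.42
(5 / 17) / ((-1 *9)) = -5 / 153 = -0.03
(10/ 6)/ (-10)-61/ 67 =-433/ 402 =-1.08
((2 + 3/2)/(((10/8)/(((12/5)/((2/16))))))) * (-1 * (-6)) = 8064/25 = 322.56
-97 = -97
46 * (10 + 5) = 690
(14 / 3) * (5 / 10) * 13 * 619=56329 / 3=18776.33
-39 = -39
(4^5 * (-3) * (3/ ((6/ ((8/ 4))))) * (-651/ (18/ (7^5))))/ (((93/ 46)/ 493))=1366038539264/ 3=455346179754.67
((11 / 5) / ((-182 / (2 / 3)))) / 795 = -11 / 1085175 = -0.00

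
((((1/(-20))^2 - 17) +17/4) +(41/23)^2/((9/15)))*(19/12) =-89872147/7617600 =-11.80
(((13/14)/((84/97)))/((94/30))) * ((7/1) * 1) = 6305/2632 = 2.40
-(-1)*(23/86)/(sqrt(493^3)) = 0.00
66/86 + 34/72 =1919/1548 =1.24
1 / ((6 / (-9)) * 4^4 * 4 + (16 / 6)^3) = -27 / 17920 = -0.00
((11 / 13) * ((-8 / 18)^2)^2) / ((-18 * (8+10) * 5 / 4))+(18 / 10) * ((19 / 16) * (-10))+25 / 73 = -424301481739 / 20173500360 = -21.03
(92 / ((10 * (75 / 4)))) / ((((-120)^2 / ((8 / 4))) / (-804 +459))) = -529 / 22500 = -0.02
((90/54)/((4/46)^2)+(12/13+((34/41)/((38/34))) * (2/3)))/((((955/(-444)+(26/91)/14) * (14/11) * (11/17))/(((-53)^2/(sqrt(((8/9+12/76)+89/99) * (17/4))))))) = -19612928386793 * sqrt(3250995)/286331911970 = -123503.95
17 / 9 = 1.89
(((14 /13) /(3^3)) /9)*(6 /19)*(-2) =-56 /20007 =-0.00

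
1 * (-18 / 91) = -18 / 91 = -0.20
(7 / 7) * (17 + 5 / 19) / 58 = 164 / 551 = 0.30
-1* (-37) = 37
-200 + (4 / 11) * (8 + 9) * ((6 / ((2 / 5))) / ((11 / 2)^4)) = -32193880 / 161051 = -199.90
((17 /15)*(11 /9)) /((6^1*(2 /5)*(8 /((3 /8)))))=187 /6912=0.03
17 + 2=19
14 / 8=7 / 4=1.75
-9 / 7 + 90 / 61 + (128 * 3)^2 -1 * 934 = 62564975 / 427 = 146522.19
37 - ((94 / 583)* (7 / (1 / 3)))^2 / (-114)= 239591413 / 6457891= 37.10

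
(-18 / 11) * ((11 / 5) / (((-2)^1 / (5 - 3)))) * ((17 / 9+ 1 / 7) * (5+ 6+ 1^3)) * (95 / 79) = 58368 / 553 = 105.55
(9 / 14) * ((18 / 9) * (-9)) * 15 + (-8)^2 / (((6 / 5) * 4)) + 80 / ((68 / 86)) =-21085 / 357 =-59.06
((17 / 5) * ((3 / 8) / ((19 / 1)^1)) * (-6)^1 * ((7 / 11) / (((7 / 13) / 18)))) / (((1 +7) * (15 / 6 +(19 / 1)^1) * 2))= -17901 / 718960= -0.02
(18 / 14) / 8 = 9 / 56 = 0.16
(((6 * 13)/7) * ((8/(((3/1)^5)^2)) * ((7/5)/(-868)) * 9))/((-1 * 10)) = 0.00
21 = 21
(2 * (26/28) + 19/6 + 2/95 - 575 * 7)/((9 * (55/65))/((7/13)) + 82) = -16039621/383610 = -41.81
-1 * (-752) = 752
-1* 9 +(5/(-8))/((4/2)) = -149/16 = -9.31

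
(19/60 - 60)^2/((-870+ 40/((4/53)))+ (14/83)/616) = -11707911193/1117511100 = -10.48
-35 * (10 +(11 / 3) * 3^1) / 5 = -147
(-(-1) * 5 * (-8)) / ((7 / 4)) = -160 / 7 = -22.86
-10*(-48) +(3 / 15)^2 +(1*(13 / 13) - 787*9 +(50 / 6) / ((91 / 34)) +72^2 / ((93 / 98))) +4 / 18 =-1135.91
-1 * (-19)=19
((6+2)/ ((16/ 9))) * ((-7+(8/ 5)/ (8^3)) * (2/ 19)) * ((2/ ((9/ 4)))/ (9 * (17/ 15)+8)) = -2239/ 13832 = -0.16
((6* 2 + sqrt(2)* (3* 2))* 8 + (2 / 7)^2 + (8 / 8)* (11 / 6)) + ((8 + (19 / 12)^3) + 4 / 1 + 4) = 48* sqrt(2) + 9981499 / 84672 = 185.77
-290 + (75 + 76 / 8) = -411 / 2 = -205.50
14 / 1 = 14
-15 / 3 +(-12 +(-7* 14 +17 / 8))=-903 / 8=-112.88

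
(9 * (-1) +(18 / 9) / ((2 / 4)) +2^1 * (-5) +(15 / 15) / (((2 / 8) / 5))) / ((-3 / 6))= -10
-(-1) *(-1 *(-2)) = 2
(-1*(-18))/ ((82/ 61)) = 549/ 41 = 13.39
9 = 9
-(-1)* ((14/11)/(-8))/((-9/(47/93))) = 329/36828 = 0.01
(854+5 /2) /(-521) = -1713 /1042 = -1.64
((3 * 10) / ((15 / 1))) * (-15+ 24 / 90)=-442 / 15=-29.47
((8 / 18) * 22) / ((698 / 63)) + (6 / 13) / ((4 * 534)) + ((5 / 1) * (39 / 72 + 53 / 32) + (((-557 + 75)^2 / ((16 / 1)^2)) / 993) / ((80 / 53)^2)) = 2015739441309097 / 164235857510400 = 12.27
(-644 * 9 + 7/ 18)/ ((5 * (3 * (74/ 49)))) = -5111729/ 19980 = -255.84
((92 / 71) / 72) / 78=23 / 99684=0.00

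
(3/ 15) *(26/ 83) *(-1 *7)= -182/ 415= -0.44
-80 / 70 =-8 / 7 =-1.14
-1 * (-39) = 39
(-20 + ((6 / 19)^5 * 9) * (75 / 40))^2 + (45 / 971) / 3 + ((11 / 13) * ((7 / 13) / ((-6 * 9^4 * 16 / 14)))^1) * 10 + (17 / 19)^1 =63178726202900171447690443 / 158424820423318392185736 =398.79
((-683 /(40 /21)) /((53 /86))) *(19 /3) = -3906077 /1060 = -3684.98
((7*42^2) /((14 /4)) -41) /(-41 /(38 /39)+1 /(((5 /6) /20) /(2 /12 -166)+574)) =-302712474614 /3652794641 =-82.87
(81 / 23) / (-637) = -0.01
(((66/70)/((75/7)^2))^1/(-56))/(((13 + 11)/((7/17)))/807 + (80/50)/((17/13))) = -352121/3110880000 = -0.00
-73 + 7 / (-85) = -6212 / 85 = -73.08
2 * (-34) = -68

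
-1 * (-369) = 369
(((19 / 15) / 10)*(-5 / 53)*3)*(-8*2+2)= 133 / 265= 0.50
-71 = -71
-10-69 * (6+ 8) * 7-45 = -6817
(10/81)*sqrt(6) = 10*sqrt(6)/81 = 0.30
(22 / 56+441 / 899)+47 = 1205321 / 25172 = 47.88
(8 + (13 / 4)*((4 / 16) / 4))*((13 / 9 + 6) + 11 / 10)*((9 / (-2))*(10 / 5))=-80745 / 128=-630.82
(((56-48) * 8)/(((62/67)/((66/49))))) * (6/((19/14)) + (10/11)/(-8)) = 11580816/28861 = 401.26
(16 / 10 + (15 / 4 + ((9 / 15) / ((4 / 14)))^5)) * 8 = 369.53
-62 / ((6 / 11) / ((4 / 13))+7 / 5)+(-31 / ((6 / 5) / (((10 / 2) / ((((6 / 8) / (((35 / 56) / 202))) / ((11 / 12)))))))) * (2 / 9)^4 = -244059669205 / 12488509206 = -19.54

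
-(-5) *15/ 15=5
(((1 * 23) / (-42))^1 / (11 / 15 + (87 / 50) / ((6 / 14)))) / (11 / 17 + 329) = -9775 / 28204932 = -0.00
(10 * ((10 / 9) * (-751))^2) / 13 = 564001000 / 1053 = 535613.49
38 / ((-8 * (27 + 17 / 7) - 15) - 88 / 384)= -12768 / 84221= -0.15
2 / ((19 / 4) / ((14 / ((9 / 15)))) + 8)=560 / 2297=0.24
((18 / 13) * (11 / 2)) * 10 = 990 / 13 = 76.15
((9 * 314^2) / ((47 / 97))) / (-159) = -28691436 / 2491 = -11518.04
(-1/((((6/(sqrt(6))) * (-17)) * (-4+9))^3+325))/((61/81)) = 1053/198772880457275+2387718 * sqrt(6)/39754576091455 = 0.00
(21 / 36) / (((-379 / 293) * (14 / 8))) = -293 / 1137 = -0.26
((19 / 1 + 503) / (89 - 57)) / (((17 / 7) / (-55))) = -100485 / 272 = -369.43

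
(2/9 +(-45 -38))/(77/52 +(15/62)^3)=-2308206680/41685201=-55.37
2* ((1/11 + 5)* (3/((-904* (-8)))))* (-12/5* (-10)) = 0.10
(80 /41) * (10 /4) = 200 /41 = 4.88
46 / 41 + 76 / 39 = 3.07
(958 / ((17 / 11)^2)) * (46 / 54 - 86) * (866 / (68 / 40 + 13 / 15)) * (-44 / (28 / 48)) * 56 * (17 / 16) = 18462806992960 / 357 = 51716546198.77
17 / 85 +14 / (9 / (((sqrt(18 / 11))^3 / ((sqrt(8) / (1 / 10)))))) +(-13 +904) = 21*sqrt(11) / 605 +4456 / 5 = 891.32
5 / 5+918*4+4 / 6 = 11021 / 3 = 3673.67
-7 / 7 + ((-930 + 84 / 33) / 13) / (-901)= -118641 / 128843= -0.92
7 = 7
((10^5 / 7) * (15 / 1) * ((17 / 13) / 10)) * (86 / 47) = 51274.26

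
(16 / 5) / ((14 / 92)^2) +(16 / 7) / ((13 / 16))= 449088 / 3185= 141.00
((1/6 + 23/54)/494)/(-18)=-4/60021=-0.00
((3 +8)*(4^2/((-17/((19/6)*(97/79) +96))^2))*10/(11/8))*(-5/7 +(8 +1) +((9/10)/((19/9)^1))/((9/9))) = 384999.12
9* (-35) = -315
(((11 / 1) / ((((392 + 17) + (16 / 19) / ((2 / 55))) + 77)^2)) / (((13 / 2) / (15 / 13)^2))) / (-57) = -15675 / 102804524186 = -0.00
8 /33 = 0.24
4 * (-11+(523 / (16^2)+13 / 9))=-17309 / 576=-30.05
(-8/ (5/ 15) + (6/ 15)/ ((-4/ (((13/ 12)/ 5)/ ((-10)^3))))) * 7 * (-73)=7358393357/ 600000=12263.99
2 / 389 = 0.01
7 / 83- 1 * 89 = -7380 / 83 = -88.92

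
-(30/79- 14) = 1076/79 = 13.62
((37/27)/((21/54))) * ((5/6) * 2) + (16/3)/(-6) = 314/63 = 4.98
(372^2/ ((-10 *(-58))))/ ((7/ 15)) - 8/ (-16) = 207779/ 406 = 511.77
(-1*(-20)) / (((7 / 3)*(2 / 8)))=34.29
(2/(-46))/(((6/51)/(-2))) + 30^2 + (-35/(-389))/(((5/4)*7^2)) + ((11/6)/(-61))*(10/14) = 20646476693/22922214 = 900.72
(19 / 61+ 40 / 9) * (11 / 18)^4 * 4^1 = 38227651 / 14407956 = 2.65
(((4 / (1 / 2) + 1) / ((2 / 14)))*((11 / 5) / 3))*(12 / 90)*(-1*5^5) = -19250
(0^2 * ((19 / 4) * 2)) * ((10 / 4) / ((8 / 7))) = 0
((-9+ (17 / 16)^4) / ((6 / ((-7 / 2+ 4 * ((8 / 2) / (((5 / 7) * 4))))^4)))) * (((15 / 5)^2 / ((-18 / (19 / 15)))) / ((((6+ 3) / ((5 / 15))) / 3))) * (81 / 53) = 2.69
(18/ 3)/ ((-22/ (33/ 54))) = -1/ 6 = -0.17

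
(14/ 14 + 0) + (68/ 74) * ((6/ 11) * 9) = 2243/ 407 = 5.51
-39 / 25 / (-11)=39 / 275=0.14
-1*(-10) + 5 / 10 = 21 / 2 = 10.50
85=85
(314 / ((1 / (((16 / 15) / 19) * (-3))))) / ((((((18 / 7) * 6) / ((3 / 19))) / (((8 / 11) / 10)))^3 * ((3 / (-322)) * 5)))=554880704 / 1185471899803125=0.00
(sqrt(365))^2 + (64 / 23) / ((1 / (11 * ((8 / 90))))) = 380591 / 1035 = 367.72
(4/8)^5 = 1/32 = 0.03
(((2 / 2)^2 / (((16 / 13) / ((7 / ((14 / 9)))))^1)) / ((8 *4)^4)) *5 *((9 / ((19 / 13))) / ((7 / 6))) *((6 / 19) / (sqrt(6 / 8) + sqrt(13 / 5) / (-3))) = 9240075 / (10599006208 *(-2 *sqrt(65) + 15 *sqrt(3))) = 0.00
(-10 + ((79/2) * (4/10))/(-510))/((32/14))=-179053/40800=-4.39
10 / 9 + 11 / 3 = 4.78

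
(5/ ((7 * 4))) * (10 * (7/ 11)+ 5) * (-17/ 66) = -10625/ 20328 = -0.52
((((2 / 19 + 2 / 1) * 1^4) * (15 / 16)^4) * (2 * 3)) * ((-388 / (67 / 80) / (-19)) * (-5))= -1841484375 / 1547968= -1189.61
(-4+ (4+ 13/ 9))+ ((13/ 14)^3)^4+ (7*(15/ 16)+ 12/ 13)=61960384282944229/ 6633187747909632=9.34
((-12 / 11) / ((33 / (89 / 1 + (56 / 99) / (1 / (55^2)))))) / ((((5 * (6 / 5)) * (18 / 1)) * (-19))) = 16201 / 558657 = 0.03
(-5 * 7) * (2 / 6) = -35 / 3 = -11.67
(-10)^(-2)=1 / 100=0.01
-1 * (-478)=478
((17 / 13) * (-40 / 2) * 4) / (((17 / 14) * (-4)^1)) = 21.54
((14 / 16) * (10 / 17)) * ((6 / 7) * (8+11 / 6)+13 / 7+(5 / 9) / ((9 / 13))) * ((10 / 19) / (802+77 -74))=0.00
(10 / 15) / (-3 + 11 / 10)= -20 / 57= -0.35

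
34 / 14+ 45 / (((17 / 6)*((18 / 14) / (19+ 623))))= 944029 / 119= 7933.02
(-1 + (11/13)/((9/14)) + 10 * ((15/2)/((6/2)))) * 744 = 734576/39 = 18835.28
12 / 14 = 6 / 7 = 0.86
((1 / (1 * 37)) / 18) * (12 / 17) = 2 / 1887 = 0.00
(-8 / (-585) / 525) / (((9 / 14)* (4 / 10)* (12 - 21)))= -8 / 710775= -0.00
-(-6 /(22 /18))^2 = -2916 /121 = -24.10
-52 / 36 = -13 / 9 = -1.44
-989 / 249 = -3.97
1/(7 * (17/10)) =10/119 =0.08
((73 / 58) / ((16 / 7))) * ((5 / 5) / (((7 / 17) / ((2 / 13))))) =1241 / 6032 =0.21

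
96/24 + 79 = 83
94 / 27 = 3.48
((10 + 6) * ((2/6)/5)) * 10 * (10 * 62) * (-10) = -198400/3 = -66133.33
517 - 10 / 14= 3614 / 7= 516.29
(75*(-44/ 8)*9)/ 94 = -7425/ 188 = -39.49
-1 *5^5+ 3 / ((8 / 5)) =-24985 / 8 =-3123.12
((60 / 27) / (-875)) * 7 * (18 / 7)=-8 / 175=-0.05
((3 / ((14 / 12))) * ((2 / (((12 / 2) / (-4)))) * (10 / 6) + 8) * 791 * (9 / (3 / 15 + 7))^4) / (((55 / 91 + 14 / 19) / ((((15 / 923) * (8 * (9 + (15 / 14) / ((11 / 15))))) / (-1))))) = -140514440625 / 4829704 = -29093.80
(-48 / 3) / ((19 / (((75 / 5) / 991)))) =-240 / 18829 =-0.01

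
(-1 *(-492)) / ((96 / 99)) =4059 / 8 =507.38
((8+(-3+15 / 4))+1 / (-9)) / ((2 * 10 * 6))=311 / 4320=0.07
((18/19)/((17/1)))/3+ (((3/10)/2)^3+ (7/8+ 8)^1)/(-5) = -22701721/12920000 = -1.76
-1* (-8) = 8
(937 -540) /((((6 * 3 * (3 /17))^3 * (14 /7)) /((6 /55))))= 1950461 /2886840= 0.68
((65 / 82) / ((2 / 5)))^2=105625 / 26896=3.93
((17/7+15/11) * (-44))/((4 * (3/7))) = -292/3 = -97.33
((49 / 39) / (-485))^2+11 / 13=302736976 / 357777225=0.85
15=15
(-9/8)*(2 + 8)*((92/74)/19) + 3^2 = 11619/1406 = 8.26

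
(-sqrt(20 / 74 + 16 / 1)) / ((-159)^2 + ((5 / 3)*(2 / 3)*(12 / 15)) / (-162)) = -729*sqrt(22274) / 681904265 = -0.00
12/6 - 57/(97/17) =-775/97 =-7.99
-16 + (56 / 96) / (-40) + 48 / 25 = -33827 / 2400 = -14.09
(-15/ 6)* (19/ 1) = -95/ 2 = -47.50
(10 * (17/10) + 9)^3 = 17576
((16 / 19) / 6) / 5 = 8 / 285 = 0.03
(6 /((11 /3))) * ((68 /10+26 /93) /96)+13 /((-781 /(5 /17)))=0.12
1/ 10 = 0.10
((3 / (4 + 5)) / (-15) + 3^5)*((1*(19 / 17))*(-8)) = -1661968 / 765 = -2172.51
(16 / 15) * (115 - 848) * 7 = -82096 / 15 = -5473.07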